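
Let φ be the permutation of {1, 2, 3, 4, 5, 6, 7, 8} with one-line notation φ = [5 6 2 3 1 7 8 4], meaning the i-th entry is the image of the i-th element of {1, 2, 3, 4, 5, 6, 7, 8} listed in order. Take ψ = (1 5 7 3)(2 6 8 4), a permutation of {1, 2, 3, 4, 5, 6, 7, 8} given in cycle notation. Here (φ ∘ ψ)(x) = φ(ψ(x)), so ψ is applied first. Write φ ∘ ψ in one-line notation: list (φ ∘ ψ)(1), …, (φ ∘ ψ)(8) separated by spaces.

1 7 5 6 8 4 2 3

(φ ∘ ψ)(x) = φ(ψ(x)). Computing each image: φ(ψ(1)) = φ(5) = 1, φ(ψ(2)) = φ(6) = 7, φ(ψ(3)) = φ(1) = 5, φ(ψ(4)) = φ(2) = 6, φ(ψ(5)) = φ(7) = 8, φ(ψ(6)) = φ(8) = 4, φ(ψ(7)) = φ(3) = 2, φ(ψ(8)) = φ(4) = 3.
Hence φ ∘ ψ = [1 7 5 6 8 4 2 3].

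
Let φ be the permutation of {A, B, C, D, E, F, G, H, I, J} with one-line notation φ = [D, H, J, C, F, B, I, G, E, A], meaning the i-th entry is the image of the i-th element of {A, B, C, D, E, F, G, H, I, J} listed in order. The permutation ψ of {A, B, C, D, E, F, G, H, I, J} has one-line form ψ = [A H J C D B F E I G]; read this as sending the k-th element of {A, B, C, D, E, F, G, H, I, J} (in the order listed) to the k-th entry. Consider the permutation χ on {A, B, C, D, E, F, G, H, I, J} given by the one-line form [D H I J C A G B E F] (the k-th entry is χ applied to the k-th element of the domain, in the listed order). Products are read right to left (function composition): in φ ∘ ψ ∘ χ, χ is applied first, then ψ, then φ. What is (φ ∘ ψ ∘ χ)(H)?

G

Chase H: χ(H) = B; ψ(B) = H; φ(H) = G. Hence (φ ∘ ψ ∘ χ)(H) = G.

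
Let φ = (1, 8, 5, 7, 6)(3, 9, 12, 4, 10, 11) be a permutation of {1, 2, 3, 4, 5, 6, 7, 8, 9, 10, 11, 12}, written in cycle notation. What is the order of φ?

30

The disjoint cycles have lengths 6, 5, 1.
Since disjoint cycles commute, ord(φ) = lcm(6, 5) = 30.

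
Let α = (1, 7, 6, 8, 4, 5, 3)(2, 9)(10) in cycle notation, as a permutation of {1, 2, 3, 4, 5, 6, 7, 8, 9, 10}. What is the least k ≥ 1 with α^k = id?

The cycle type of α is (7, 2, 1).
The order of α is the least common multiple of its cycle lengths: lcm(7, 2) = 14.

14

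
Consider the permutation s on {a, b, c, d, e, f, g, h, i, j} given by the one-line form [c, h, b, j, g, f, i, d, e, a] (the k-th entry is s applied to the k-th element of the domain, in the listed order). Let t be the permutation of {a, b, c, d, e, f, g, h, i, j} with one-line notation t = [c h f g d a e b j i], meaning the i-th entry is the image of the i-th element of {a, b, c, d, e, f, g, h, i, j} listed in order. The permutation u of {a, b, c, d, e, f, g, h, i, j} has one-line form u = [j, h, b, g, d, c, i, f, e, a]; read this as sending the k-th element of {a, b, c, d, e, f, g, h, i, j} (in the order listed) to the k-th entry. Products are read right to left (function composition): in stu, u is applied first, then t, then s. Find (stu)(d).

g

Apply the permutations in order: u(d) = g, then t(g) = e, then s(e) = g. So (stu)(d) = g.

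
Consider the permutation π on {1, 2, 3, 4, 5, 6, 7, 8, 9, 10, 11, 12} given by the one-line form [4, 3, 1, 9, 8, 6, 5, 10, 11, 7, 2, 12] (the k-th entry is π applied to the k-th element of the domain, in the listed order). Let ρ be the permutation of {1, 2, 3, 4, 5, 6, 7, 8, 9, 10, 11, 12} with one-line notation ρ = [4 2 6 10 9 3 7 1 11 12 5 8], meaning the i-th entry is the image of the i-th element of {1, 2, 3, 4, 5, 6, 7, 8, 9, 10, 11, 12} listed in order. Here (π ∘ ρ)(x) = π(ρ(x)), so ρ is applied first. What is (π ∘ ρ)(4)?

First apply ρ: ρ(4) = 10, then π(10) = 7. Thus (π ∘ ρ)(4) = 7.

7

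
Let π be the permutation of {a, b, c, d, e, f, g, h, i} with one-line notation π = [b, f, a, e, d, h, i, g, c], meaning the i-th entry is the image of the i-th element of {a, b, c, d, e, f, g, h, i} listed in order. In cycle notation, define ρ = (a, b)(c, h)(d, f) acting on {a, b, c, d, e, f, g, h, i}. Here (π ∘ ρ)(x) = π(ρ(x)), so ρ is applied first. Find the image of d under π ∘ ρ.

h

(π ∘ ρ)(d) = π(ρ(d)). ρ(d) = f, then π(f) = h. So (π ∘ ρ)(d) = h.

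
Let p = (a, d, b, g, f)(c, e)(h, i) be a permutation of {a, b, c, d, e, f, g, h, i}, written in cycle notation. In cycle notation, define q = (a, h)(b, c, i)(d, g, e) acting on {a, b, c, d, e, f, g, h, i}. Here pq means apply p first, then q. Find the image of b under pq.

e

p(b) = g, then q(g) = e; composing gives (pq)(b) = e.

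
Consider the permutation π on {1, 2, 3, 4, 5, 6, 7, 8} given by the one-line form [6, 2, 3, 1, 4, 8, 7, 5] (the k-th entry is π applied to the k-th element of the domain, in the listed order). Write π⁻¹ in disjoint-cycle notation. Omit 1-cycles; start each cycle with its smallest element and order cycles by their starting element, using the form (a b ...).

First write π in disjoint cycles: (1 6 8 5 4).
The inverse reverses every cycle; in canonical form, π⁻¹ = (1 4 5 8 6).

(1 4 5 8 6)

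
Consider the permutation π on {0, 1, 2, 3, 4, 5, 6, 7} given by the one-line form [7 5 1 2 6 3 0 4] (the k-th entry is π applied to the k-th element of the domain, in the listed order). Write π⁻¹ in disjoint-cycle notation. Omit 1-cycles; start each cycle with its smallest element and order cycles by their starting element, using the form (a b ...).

(0 6 4 7)(1 2 3 5)

The cycle decomposition of π is (0 7 4 6)(1 5 3 2).
The inverse reverses every cycle; in canonical form, π⁻¹ = (0 6 4 7)(1 2 3 5).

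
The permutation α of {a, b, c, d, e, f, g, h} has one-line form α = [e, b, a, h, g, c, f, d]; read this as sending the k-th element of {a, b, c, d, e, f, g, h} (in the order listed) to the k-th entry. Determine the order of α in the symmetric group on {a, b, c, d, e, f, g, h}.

10

Writing α as disjoint cycles, the cycle lengths are 5, 2, 1.
The order of α is the least common multiple of its cycle lengths: lcm(5, 2) = 10.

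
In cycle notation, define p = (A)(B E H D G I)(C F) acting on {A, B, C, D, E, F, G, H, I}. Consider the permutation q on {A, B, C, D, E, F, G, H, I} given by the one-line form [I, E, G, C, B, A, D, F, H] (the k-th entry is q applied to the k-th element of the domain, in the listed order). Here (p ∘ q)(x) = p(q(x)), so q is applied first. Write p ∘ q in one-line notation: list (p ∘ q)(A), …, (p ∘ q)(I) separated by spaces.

B H I F E A G C D

(p ∘ q)(x) = p(q(x)). Computing each image: p(q(A)) = p(I) = B, p(q(B)) = p(E) = H, p(q(C)) = p(G) = I, p(q(D)) = p(C) = F, p(q(E)) = p(B) = E, p(q(F)) = p(A) = A, p(q(G)) = p(D) = G, p(q(H)) = p(F) = C, p(q(I)) = p(H) = D.
Hence p ∘ q = [B H I F E A G C D].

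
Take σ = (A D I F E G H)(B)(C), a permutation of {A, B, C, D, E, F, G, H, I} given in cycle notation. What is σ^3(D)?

D lies in the 7-cycle (A D I F E G H).
Stepping 3 places around the cycle: D → I → F → E.

E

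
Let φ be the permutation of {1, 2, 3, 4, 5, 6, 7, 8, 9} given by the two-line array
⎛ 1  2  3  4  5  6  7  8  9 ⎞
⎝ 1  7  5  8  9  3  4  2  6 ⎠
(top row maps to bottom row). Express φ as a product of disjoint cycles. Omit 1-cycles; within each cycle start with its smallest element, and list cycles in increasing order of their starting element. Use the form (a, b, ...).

(2, 7, 4, 8)(3, 5, 9, 6)

Iterating φ from 2 gives 2 → 7 → 4 → 8 → 2; that is the 4-cycle (2, 7, 4, 8).
Repeating from the next unused element and collecting all non-trivial cycles gives (2, 7, 4, 8)(3, 5, 9, 6).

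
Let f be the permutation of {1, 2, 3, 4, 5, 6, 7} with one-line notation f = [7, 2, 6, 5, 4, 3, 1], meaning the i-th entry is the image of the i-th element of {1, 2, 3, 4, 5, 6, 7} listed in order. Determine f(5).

5 is element number 5 of the domain, and entry number 5 of the one-line form is 4, so f(5) = 4.

4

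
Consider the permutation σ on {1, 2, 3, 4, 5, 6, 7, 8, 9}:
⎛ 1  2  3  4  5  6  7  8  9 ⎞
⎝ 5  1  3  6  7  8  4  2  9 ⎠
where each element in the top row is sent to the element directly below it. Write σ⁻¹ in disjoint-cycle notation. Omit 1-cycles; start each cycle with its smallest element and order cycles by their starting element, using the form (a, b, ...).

(1, 2, 8, 6, 4, 7, 5)

The cycle decomposition of σ is (1, 5, 7, 4, 6, 8, 2).
The inverse reverses every cycle; in canonical form, σ⁻¹ = (1, 2, 8, 6, 4, 7, 5).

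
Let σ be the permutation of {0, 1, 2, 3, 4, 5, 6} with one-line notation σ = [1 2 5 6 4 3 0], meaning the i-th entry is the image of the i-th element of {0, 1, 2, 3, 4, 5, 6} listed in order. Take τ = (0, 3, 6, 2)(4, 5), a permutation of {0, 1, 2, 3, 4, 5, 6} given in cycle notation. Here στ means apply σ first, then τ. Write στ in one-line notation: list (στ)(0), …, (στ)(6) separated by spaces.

(στ)(x) = τ(σ(x)). Computing each image: τ(σ(0)) = τ(1) = 1, τ(σ(1)) = τ(2) = 0, τ(σ(2)) = τ(5) = 4, τ(σ(3)) = τ(6) = 2, τ(σ(4)) = τ(4) = 5, τ(σ(5)) = τ(3) = 6, τ(σ(6)) = τ(0) = 3.
Hence στ = [1 0 4 2 5 6 3].

1 0 4 2 5 6 3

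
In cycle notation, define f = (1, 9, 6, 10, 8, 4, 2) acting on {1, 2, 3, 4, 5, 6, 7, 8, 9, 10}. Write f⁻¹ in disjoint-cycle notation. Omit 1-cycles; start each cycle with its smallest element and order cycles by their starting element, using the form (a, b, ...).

Inverting a permutation written in cycle notation just reverses the order within every cycle.
Reversing each cycle of f and rotating so the smallest element leads gives (1, 2, 4, 8, 10, 6, 9).

(1, 2, 4, 8, 10, 6, 9)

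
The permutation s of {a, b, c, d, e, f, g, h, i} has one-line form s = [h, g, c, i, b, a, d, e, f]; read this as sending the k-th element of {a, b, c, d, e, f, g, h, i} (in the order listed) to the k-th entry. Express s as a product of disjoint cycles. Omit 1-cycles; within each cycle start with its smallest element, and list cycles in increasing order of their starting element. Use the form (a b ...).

Iterating s from a gives a → h → e → b → g → d → i → f → a; that is the 8-cycle (a h e b g d i f).
Repeating from the next unused element and collecting all non-trivial cycles gives (a h e b g d i f).

(a h e b g d i f)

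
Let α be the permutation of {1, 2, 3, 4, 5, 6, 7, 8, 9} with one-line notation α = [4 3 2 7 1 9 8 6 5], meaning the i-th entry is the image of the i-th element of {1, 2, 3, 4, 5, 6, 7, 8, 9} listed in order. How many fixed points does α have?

No element satisfies α(x) = x, so there are 0 fixed points.

0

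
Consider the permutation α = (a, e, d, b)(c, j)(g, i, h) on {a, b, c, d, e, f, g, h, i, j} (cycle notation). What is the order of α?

The disjoint cycles have lengths 4, 3, 2, 1.
Since disjoint cycles commute, ord(α) = lcm(4, 3, 2) = 12.

12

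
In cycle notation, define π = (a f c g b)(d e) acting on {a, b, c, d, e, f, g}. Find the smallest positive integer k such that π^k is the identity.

The cycle type of π is (5, 2).
The order of π is the least common multiple of its cycle lengths: lcm(5, 2) = 10.

10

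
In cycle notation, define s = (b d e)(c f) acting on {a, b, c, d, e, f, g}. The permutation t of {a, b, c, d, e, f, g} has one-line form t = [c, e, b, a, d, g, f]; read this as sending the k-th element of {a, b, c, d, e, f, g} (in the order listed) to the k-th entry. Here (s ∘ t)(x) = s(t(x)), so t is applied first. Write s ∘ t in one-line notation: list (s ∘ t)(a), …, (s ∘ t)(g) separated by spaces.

(s ∘ t)(x) = s(t(x)). Computing each image: s(t(a)) = s(c) = f, s(t(b)) = s(e) = b, s(t(c)) = s(b) = d, s(t(d)) = s(a) = a, s(t(e)) = s(d) = e, s(t(f)) = s(g) = g, s(t(g)) = s(f) = c.
Hence s ∘ t = [f b d a e g c].

f b d a e g c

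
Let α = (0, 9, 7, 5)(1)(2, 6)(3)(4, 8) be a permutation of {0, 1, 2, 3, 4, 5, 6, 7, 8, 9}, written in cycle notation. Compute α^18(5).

5 lies in the 4-cycle (0, 9, 7, 5).
Since the cycle has length 4, α^18 acts on it the same as α^2 (18 mod 4 = 2).
Advancing 2 steps from 5: 5 → 0 → 9.

9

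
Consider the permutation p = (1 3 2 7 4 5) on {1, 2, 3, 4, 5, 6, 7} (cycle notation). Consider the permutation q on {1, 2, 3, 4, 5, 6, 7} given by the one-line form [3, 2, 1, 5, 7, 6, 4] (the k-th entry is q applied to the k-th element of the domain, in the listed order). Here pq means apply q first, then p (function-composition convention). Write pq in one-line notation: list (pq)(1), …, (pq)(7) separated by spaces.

2 7 3 1 4 6 5

For each element, apply q then p: 1 → 3 → 2; 2 → 2 → 7; 3 → 1 → 3; 4 → 5 → 1; 5 → 7 → 4; 6 → 6 → 6; 7 → 4 → 5.
So pq in one-line form is 2 7 3 1 4 6 5.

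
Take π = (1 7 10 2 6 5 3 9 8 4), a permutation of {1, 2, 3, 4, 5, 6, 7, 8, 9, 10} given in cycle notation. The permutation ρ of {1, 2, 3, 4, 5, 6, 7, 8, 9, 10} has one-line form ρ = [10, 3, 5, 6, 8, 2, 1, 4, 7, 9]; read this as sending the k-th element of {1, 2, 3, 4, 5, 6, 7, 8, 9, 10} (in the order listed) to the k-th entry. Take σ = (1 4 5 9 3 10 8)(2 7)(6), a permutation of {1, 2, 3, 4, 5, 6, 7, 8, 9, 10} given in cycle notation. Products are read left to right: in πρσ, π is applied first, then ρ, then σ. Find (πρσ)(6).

1

(πρσ)(6) = σ(ρ(π(6))). π(6) = 5, then ρ(5) = 8, then σ(8) = 1, so the result is 1.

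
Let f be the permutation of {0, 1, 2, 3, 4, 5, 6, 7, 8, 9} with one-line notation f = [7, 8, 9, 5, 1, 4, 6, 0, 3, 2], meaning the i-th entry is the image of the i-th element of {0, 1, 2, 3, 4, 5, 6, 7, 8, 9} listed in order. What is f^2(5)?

Tracing 5 → 4 → … returns to 5 after 5 steps, so 5 lies in a 5-cycle (1 8 3 5 4).
Stepping 2 places around the cycle: 5 → 4 → 1.

1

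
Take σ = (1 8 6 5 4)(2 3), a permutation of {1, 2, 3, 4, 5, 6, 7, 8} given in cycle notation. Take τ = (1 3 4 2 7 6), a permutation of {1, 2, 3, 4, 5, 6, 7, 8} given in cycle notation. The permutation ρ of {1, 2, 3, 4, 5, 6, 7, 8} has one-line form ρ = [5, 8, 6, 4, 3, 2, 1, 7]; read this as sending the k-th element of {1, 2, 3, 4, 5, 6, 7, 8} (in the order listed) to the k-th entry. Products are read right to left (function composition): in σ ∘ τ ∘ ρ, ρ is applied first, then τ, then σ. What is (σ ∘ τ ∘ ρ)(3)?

Apply the permutations in order: ρ(3) = 6, then τ(6) = 1, then σ(1) = 8. So (σ ∘ τ ∘ ρ)(3) = 8.

8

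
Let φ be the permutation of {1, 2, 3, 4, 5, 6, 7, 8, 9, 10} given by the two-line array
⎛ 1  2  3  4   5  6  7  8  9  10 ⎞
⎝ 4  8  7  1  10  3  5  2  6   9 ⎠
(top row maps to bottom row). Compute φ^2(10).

Tracing 10 → 9 → … returns to 10 after 6 steps, so 10 lies in a 6-cycle (3 7 5 10 9 6).
Stepping 2 places around the cycle: 10 → 9 → 6.

6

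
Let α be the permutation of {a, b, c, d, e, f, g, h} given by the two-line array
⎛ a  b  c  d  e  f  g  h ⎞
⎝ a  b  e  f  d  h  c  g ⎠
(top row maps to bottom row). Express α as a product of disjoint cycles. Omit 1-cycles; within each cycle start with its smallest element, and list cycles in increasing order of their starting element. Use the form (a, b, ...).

From c: c → e → d → f → h → g → c, closing the cycle (c, e, d, f, h, g).
Repeating from the next unused element and collecting all non-trivial cycles gives (c, e, d, f, h, g).

(c, e, d, f, h, g)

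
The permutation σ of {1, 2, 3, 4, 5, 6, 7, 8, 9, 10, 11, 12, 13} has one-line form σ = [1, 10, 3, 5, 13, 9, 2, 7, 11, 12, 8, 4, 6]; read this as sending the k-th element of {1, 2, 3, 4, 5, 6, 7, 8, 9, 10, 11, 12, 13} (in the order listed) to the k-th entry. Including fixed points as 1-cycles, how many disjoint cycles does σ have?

3

The cycle decomposition is (1)(2 10 12 4 5 13 6 9 11 8 7)(3), which has 3 cycles (counting 1-cycles).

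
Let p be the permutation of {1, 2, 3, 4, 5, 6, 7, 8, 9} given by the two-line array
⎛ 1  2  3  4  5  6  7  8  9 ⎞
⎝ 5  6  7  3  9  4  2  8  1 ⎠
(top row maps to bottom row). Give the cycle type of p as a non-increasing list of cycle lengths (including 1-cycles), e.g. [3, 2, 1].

The disjoint cycles are (1, 5, 9)(2, 6, 4, 3, 7)(8), with lengths 5, 3, 1 in non-increasing order.

[5, 3, 1]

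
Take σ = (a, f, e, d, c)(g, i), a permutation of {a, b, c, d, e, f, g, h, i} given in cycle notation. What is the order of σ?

10

The cycle type of σ is (5, 2, 1, 1).
The order is lcm(5, 2) = 10.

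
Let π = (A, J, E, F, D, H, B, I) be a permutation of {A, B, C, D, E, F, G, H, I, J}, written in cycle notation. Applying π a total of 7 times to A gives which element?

I

A lies in the 8-cycle (A, J, E, F, D, H, B, I).
Stepping 7 places around the cycle: A → J → E → F → D → H → B → I.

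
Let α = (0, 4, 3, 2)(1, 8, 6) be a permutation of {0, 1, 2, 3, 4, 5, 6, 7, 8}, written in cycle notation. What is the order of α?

The disjoint cycles have lengths 4, 3, 1, 1.
The order is lcm(4, 3) = 12.

12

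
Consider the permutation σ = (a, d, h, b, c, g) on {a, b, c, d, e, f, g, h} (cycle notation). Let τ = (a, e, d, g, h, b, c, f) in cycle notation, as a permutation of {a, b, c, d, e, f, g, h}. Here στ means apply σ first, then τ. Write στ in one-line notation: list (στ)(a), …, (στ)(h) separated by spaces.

g f h b d a e c

(στ)(x) = τ(σ(x)). Computing each image: τ(σ(a)) = τ(d) = g, τ(σ(b)) = τ(c) = f, τ(σ(c)) = τ(g) = h, τ(σ(d)) = τ(h) = b, τ(σ(e)) = τ(e) = d, τ(σ(f)) = τ(f) = a, τ(σ(g)) = τ(a) = e, τ(σ(h)) = τ(b) = c.
Hence στ = [g f h b d a e c].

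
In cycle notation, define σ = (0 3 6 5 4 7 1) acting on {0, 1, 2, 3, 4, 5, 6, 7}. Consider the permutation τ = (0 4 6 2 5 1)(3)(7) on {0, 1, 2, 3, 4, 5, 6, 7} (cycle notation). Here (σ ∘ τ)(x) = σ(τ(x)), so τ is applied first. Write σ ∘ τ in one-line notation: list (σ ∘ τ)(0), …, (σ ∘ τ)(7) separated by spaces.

Chase each element through τ then σ: 0 → 4 → 7; 1 → 0 → 3; 2 → 5 → 4; 3 → 3 → 6; 4 → 6 → 5; 5 → 1 → 0; 6 → 2 → 2; 7 → 7 → 1.
So σ ∘ τ in one-line form is 7 3 4 6 5 0 2 1.

7 3 4 6 5 0 2 1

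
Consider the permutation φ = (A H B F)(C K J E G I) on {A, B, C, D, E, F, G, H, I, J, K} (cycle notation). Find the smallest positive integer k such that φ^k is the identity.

The disjoint cycles have lengths 6, 4, 1.
Since disjoint cycles commute, ord(φ) = lcm(6, 4) = 12.

12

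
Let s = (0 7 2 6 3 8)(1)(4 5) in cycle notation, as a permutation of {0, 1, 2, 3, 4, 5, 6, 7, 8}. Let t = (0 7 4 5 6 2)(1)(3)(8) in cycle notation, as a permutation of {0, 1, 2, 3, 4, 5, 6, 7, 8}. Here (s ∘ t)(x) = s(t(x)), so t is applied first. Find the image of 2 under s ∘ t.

t(2) = 0, then s(0) = 7; composing gives (s ∘ t)(2) = 7.

7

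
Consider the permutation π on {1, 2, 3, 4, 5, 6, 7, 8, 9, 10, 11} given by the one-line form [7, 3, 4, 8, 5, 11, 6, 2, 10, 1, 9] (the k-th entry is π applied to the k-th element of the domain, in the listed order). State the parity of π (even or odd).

In disjoint-cycle form the cycle lengths are 6, 4, 1.
A cycle of length ℓ contributes ℓ−1 transpositions, so π is a product of 5 + 3 = 8 transpositions — even.

even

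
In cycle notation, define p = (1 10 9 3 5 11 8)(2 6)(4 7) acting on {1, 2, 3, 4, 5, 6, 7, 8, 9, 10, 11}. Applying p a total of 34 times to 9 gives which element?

9 lies in the 7-cycle (1 10 9 3 5 11 8).
On a 7-cycle, p^7 is the identity, so p^34 = p^6 there (34 ≡ 6 mod 7).
Advancing 6 steps from 9: 9 → 3 → 5 → 11 → 8 → 1 → 10.

10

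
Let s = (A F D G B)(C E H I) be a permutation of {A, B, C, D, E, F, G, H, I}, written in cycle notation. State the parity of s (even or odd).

odd

The cycle lengths are 5, 4.
A cycle of length ℓ contributes ℓ−1 transpositions, so s is a product of 4 + 3 = 7 transpositions — odd.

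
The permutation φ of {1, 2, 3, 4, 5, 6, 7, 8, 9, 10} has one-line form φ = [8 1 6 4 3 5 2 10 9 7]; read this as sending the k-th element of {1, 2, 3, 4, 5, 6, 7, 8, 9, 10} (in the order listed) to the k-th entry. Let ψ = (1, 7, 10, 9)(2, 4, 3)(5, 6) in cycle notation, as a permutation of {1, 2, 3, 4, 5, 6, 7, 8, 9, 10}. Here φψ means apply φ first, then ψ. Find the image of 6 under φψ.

6

φ(6) = 5, then ψ(5) = 6; composing gives (φψ)(6) = 6.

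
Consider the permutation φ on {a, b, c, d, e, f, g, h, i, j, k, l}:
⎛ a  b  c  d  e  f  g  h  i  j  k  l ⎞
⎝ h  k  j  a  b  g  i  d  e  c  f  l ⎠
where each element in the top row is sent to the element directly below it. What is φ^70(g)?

k

Tracing g → i → … returns to g after 6 steps, so g lies in a 6-cycle (b k f g i e).
Powers repeat with period 6 on this cycle, and 70 mod 6 = 4, so φ^70(g) = φ^4(g).
Advancing 4 steps from g: g → i → e → b → k.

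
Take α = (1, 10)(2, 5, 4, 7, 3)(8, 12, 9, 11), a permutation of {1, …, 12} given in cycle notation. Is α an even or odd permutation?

even

The cycle lengths are 5, 4, 2, 1.
A cycle of length ℓ contributes ℓ−1 transpositions, so α is a product of 4 + 3 + 1 = 8 transpositions — even.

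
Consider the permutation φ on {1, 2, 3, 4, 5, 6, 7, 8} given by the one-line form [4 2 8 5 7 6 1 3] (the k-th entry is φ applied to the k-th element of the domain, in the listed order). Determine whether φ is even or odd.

In disjoint-cycle form the cycle lengths are 4, 2, 1, 1.
A cycle is odd iff its length is even; φ has 2 even-length cycles, so sgn(φ) = (−1)^2 and φ is even.

even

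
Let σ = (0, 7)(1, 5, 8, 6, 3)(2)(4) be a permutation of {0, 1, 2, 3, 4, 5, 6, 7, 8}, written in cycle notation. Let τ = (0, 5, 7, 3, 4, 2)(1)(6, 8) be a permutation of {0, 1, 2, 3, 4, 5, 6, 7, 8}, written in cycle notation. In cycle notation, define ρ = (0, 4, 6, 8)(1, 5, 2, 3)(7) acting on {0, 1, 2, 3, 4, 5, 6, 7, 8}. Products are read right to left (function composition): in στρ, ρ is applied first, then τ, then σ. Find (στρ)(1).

Apply the permutations in order: ρ(1) = 5, then τ(5) = 7, then σ(7) = 0. So (στρ)(1) = 0.

0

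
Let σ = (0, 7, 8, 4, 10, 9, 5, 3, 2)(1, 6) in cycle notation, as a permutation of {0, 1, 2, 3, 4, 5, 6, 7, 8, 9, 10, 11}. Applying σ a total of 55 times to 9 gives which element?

9 lies in the 9-cycle (0, 7, 8, 4, 10, 9, 5, 3, 2).
On a 9-cycle, σ^9 is the identity, so σ^55 = σ^1 there (55 ≡ 1 mod 9).
Advancing 1 step from 9: 9 → 5.

5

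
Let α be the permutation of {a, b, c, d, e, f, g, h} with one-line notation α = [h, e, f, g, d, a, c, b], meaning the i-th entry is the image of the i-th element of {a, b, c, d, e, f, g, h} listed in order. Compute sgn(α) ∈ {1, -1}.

In disjoint-cycle form the cycle lengths are 8.
A cycle of length ℓ contributes ℓ−1 transpositions, so α is a product of 7 transpositions — odd.

-1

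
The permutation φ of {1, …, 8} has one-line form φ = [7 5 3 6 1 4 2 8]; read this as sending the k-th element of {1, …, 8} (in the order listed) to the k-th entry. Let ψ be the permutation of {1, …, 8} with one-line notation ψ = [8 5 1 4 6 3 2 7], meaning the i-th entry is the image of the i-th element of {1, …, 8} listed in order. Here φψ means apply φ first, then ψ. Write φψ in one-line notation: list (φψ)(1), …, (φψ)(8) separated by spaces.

2 6 1 3 8 4 5 7

(φψ)(x) = ψ(φ(x)). Computing each image: ψ(φ(1)) = ψ(7) = 2, ψ(φ(2)) = ψ(5) = 6, ψ(φ(3)) = ψ(3) = 1, ψ(φ(4)) = ψ(6) = 3, ψ(φ(5)) = ψ(1) = 8, ψ(φ(6)) = ψ(4) = 4, ψ(φ(7)) = ψ(2) = 5, ψ(φ(8)) = ψ(8) = 7.
Hence φψ = [2 6 1 3 8 4 5 7].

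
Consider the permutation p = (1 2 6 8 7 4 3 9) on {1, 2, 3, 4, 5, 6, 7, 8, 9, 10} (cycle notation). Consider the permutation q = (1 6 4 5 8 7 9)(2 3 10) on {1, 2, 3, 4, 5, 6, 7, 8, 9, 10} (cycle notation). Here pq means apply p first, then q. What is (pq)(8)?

9

First apply p: p(8) = 7, then q(7) = 9. Thus (pq)(8) = 9.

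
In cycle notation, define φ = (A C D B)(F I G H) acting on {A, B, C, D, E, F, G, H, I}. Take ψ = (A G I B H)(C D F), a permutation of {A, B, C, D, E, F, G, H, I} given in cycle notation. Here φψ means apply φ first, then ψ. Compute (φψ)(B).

First apply φ: φ(B) = A, then ψ(A) = G. Thus (φψ)(B) = G.

G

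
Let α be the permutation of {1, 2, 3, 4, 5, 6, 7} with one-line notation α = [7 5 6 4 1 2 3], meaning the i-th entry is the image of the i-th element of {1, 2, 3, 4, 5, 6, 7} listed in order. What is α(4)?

4 is element number 4 of the domain, and entry number 4 of the one-line form is 4, so α(4) = 4.

4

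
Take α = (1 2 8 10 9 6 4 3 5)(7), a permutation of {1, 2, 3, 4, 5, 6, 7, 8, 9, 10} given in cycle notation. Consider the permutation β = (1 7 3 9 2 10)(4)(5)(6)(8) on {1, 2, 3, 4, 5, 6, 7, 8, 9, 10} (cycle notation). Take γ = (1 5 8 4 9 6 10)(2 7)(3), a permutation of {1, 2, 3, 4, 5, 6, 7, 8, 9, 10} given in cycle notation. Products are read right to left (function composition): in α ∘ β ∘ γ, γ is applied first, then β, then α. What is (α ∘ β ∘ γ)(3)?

Chase 3: γ(3) = 3; β(3) = 9; α(9) = 6. Hence (α ∘ β ∘ γ)(3) = 6.

6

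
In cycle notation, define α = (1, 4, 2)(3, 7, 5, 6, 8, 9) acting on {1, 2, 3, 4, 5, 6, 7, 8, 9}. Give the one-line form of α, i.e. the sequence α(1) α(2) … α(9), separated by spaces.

Image by image: 1↦4, 2↦1, 3↦7, 4↦2, 5↦6, 6↦8, 7↦5, 8↦9, 9↦3.
So the one-line form is 4 1 7 2 6 8 5 9 3.

4 1 7 2 6 8 5 9 3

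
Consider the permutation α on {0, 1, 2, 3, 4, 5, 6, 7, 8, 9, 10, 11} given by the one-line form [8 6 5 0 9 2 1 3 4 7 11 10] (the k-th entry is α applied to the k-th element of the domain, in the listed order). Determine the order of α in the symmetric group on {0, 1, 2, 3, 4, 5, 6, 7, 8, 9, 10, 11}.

6

Decomposing into disjoint cycles gives cycle lengths 6, 2, 2, 2.
The order is lcm(6, 2, 2, 2) = 6.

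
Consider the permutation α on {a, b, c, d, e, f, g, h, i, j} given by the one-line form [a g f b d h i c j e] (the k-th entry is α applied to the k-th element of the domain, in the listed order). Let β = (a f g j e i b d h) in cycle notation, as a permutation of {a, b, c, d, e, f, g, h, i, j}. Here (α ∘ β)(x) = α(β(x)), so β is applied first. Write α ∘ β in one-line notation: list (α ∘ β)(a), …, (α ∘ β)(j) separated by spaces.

(α ∘ β)(x) = α(β(x)). Computing each image: α(β(a)) = α(f) = h, α(β(b)) = α(d) = b, α(β(c)) = α(c) = f, α(β(d)) = α(h) = c, α(β(e)) = α(i) = j, α(β(f)) = α(g) = i, α(β(g)) = α(j) = e, α(β(h)) = α(a) = a, α(β(i)) = α(b) = g, α(β(j)) = α(e) = d.
Hence α ∘ β = [h b f c j i e a g d].

h b f c j i e a g d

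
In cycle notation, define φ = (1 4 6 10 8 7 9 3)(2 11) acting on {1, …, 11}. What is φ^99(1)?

1 lies in the 8-cycle (1 4 6 10 8 7 9 3).
Since the cycle has length 8, φ^99 acts on it the same as φ^3 (99 mod 8 = 3).
Advancing 3 steps from 1: 1 → 4 → 6 → 10.

10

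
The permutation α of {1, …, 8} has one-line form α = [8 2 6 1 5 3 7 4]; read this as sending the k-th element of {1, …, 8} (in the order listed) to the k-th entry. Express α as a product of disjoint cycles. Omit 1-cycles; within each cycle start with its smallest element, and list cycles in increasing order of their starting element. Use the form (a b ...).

From 1: 1 → 8 → 4 → 1, closing the cycle (1 8 4).
Repeating from the next unused element and collecting all non-trivial cycles gives (1 8 4)(3 6).

(1 8 4)(3 6)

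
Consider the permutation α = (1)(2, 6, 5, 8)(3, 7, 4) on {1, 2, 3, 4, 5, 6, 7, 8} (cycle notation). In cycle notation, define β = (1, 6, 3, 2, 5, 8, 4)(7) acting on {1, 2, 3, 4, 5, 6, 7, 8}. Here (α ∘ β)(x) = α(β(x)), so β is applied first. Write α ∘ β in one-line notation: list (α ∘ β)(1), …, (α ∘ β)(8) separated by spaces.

5 8 6 1 2 7 4 3

Chase each element through β then α: 1 → 6 → 5; 2 → 5 → 8; 3 → 2 → 6; 4 → 1 → 1; 5 → 8 → 2; 6 → 3 → 7; 7 → 7 → 4; 8 → 4 → 3.
Collecting the images, α ∘ β = [5 8 6 1 2 7 4 3].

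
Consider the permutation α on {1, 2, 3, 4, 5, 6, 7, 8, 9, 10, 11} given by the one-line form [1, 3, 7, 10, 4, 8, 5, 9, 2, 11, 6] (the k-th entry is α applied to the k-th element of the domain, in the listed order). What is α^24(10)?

9

Tracing 10 → 11 → … returns to 10 after 10 steps, so 10 lies in a 10-cycle (2, 3, 7, 5, 4, 10, 11, 6, 8, 9).
On a 10-cycle, α^10 is the identity, so α^24 = α^4 there (24 ≡ 4 mod 10).
Advancing 4 steps from 10: 10 → 11 → 6 → 8 → 9.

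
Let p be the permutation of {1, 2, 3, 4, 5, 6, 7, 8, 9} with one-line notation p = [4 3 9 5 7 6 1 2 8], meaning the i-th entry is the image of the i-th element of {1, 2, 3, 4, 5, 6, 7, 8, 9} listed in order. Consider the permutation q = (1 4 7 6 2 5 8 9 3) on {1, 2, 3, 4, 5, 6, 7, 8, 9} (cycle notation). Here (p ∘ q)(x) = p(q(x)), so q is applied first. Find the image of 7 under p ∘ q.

6

(p ∘ q)(7) = p(q(7)). q(7) = 6, then p(6) = 6. So (p ∘ q)(7) = 6.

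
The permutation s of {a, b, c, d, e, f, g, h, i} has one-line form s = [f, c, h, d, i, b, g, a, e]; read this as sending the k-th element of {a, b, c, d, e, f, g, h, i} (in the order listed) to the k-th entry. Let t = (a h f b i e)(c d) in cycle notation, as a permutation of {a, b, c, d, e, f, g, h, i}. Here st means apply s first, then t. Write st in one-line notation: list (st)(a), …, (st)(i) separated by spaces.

b d f c e i g h a

Chase each element through s then t: a → f → b; b → c → d; c → h → f; d → d → c; e → i → e; f → b → i; g → g → g; h → a → h; i → e → a.
So st in one-line form is b d f c e i g h a.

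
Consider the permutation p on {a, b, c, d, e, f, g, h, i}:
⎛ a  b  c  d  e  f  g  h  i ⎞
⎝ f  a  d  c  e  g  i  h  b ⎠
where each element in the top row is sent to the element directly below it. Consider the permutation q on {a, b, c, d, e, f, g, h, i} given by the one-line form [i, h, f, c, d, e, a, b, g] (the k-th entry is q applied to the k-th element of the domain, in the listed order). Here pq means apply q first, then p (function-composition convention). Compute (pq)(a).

q(a) = i, then p(i) = b; composing gives (pq)(a) = b.

b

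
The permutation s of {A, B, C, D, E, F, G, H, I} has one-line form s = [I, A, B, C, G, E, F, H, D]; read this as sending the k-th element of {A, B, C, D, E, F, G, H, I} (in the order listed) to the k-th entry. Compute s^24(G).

Tracing G → F → … returns to G after 3 steps, so G lies in a 3-cycle (E, G, F).
Since the cycle has length 3, s^24 acts on it the same as s^0 (24 mod 3 = 0).
So s^24(G) = G.

G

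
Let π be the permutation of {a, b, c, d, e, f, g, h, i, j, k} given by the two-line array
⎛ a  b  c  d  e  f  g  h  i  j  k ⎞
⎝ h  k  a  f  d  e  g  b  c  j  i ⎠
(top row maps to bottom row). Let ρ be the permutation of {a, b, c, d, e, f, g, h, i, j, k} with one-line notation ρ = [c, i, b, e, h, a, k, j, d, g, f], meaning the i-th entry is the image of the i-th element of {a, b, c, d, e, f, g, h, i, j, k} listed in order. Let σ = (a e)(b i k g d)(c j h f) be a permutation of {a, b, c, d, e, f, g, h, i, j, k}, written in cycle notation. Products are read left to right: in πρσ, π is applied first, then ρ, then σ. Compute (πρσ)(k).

b

Chase k: π(k) = i; ρ(i) = d; σ(d) = b. Hence (πρσ)(k) = b.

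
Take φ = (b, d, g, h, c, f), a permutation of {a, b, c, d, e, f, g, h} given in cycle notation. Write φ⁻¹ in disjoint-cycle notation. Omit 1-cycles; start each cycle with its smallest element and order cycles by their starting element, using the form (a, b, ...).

(b, f, c, h, g, d)

If φ sends a → b within a cycle, φ⁻¹ sends b → a; equivalently, reverse each cycle.
Reversing each cycle of φ and rotating so the smallest element leads gives (b, f, c, h, g, d).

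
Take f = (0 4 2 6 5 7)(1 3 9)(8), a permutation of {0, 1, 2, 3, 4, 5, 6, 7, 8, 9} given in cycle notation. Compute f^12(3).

3 lies in the 3-cycle (1 3 9).
Powers repeat with period 3 on this cycle, and 12 mod 3 = 0, so f^12(3) = f^0(3).
So f^12(3) = 3.

3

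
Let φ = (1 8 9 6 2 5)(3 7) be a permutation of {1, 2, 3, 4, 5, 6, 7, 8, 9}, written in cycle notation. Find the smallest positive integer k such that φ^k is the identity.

The disjoint cycles have lengths 6, 2, 1.
The order of φ is the least common multiple of its cycle lengths: lcm(6, 2) = 6.

6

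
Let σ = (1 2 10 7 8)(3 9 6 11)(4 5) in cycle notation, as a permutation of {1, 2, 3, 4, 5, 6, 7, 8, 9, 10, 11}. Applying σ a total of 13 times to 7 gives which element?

7 lies in the 5-cycle (1 2 10 7 8).
On a 5-cycle, σ^5 is the identity, so σ^13 = σ^3 there (13 ≡ 3 mod 5).
Advancing 3 steps from 7: 7 → 8 → 1 → 2.

2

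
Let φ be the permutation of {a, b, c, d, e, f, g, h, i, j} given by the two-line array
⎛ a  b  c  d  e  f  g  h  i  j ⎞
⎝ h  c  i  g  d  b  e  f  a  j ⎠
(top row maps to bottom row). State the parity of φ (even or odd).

odd

In disjoint-cycle form the cycle lengths are 6, 3, 1.
A cycle of length ℓ contributes ℓ−1 transpositions, so φ is a product of 5 + 2 = 7 transpositions — odd.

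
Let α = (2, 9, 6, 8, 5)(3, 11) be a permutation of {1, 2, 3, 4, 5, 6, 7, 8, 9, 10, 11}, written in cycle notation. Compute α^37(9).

8

9 lies in the 5-cycle (2, 9, 6, 8, 5).
On a 5-cycle, α^5 is the identity, so α^37 = α^2 there (37 ≡ 2 mod 5).
Stepping 2 places around the cycle: 9 → 6 → 8.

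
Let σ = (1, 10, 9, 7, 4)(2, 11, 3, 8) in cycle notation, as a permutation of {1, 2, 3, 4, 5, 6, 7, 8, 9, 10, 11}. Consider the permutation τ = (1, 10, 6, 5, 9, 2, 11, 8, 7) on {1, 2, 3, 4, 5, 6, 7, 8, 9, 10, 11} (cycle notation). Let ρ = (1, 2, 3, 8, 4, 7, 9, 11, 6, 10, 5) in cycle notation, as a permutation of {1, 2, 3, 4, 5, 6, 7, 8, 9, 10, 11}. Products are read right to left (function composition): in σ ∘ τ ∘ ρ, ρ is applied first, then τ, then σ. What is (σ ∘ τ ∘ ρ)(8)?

Apply the permutations in order: ρ(8) = 4, then τ(4) = 4, then σ(4) = 1. So (σ ∘ τ ∘ ρ)(8) = 1.

1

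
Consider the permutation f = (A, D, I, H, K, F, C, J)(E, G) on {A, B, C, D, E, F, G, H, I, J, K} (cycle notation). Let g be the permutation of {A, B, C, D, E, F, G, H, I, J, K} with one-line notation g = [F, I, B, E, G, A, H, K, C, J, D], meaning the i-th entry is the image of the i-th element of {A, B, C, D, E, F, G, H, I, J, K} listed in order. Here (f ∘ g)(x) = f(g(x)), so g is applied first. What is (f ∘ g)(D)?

G

First apply g: g(D) = E, then f(E) = G. Thus (f ∘ g)(D) = G.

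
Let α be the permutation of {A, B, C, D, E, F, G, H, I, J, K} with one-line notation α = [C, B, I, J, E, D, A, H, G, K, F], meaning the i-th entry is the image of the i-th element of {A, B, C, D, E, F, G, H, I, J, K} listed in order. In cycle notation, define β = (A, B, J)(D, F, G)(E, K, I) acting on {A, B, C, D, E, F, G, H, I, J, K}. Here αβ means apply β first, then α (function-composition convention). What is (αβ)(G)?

J

(αβ)(G) = α(β(G)). β(G) = D, then α(D) = J. So (αβ)(G) = J.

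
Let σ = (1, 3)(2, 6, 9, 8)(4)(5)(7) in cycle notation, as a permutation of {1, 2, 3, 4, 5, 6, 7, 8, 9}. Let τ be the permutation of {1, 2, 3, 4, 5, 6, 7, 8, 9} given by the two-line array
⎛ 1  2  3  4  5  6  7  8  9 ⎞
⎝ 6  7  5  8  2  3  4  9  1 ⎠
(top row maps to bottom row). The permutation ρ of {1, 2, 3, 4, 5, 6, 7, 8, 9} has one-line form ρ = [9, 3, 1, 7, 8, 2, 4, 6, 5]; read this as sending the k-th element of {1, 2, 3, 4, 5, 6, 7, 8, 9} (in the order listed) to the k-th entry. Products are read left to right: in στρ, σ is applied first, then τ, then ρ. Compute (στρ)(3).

2

(στρ)(3) = ρ(τ(σ(3))). σ(3) = 1, then τ(1) = 6, then ρ(6) = 2, so the result is 2.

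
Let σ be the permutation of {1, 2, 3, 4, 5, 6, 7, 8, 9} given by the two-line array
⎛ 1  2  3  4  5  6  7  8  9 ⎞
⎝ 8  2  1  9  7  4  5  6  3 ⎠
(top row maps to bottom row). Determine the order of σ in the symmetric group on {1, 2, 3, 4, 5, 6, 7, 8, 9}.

The disjoint-cycle form of σ has cycle lengths 6, 2, 1.
The order is lcm(6, 2) = 6.

6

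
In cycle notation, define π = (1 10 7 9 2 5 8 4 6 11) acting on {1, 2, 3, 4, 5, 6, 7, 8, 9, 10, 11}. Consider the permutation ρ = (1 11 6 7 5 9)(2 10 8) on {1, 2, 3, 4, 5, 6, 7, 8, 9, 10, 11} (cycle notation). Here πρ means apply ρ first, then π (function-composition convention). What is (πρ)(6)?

(πρ)(6) = π(ρ(6)). ρ(6) = 7, then π(7) = 9. So (πρ)(6) = 9.

9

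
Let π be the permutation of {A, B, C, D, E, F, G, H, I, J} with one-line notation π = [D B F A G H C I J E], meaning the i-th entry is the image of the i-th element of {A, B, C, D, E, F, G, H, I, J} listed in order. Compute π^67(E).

Tracing E → G → … returns to E after 7 steps, so E lies in a 7-cycle (C, F, H, I, J, E, G).
On a 7-cycle, π^7 is the identity, so π^67 = π^4 there (67 ≡ 4 mod 7).
Stepping 4 places around the cycle: E → G → C → F → H.

H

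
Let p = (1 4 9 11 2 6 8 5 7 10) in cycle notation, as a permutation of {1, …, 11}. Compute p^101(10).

10 lies in the 10-cycle (1 4 9 11 2 6 8 5 7 10).
Powers repeat with period 10 on this cycle, and 101 mod 10 = 1, so p^101(10) = p^1(10).
Advancing 1 step from 10: 10 → 1.

1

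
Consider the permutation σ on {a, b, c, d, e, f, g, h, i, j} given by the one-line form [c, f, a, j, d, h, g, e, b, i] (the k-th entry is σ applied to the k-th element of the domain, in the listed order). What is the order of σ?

14

The disjoint-cycle form of σ has cycle lengths 7, 2, 1.
Since disjoint cycles commute, ord(σ) = lcm(7, 2) = 14.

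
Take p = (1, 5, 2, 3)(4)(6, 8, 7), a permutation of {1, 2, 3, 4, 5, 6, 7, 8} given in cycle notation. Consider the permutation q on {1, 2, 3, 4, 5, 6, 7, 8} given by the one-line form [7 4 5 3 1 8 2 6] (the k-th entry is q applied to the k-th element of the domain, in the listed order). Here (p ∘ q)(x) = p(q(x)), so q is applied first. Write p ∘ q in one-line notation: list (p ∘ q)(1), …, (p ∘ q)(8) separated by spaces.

6 4 2 1 5 7 3 8

(p ∘ q)(x) = p(q(x)). Computing each image: p(q(1)) = p(7) = 6, p(q(2)) = p(4) = 4, p(q(3)) = p(5) = 2, p(q(4)) = p(3) = 1, p(q(5)) = p(1) = 5, p(q(6)) = p(8) = 7, p(q(7)) = p(2) = 3, p(q(8)) = p(6) = 8.
Hence p ∘ q = [6 4 2 1 5 7 3 8].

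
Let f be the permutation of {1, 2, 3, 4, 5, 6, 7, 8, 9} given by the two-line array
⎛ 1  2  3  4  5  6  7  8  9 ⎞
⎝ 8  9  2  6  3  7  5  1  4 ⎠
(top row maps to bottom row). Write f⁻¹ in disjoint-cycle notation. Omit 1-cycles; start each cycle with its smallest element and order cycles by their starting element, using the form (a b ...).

The cycle decomposition of f is (1 8)(2 9 4 6 7 5 3).
Reversing each cycle (and rotating so the smallest element leads) gives f⁻¹ = (1 8)(2 3 5 7 6 4 9).

(1 8)(2 3 5 7 6 4 9)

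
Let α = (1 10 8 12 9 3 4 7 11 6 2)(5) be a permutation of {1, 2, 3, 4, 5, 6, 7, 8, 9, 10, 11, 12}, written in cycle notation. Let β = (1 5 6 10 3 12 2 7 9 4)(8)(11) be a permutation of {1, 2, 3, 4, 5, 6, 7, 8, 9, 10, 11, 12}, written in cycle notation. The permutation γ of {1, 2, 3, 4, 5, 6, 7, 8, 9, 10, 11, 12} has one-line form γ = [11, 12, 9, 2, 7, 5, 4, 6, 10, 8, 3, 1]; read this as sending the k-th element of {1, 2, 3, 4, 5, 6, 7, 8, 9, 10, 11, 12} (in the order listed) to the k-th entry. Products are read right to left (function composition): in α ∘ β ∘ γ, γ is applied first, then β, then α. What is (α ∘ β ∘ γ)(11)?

9

(α ∘ β ∘ γ)(11) = α(β(γ(11))). γ(11) = 3, then β(3) = 12, then α(12) = 9, so the result is 9.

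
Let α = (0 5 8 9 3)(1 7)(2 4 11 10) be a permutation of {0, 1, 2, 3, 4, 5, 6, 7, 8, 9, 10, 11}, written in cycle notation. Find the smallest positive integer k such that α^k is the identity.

The cycle type of α is (5, 4, 2, 1).
The order is lcm(5, 4, 2) = 20.

20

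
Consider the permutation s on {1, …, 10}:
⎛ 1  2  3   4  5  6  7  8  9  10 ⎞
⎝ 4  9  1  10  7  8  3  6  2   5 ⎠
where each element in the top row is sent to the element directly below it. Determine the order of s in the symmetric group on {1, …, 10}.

The disjoint-cycle form of s has cycle lengths 6, 2, 2.
The order is lcm(6, 2, 2) = 6.

6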